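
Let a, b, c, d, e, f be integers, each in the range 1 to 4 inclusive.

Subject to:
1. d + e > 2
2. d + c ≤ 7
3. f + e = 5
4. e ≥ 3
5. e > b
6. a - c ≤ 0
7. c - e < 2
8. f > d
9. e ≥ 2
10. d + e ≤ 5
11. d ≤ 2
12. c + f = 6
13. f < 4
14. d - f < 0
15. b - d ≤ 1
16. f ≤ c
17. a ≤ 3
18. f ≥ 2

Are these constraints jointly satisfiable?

Satisfiable

Try a = 1, b = 2, c = 4, d = 1, e = 3, f = 2.
Check constraint 1: d + e = 4; constraint 2: d + c = 5. The remaining constraints are straightforward to verify.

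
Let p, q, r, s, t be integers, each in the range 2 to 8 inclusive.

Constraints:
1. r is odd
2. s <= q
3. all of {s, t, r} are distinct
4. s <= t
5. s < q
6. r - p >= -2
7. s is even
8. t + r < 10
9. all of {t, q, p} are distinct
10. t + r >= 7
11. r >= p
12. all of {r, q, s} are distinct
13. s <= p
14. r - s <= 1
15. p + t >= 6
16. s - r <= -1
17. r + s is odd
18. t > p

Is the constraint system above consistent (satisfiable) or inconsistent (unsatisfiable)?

Setting (p, q, r, s, t) = (3, 7, 3, 2, 4) satisfies everything: constraint 6: r - p = 0; constraint 8: t + r = 7; constraint 10: t + r = 7, and the others follow.

Satisfiable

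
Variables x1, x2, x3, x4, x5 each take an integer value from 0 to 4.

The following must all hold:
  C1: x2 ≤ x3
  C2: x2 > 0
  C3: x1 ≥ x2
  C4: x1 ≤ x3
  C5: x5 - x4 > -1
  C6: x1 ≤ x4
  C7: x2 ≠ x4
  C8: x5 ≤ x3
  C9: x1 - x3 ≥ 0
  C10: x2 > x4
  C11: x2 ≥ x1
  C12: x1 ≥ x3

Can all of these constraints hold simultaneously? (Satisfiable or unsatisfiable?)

Unsatisfiable

Constraints 1, 6, 9, and 10 give x1 ≤ x4, x4 < x2, x2 ≤ x3, x3 ≤ x1. Chaining: x1 ≤ x4 < x2 ≤ x3 ≤ x1, which forces x1 < x1 — impossible.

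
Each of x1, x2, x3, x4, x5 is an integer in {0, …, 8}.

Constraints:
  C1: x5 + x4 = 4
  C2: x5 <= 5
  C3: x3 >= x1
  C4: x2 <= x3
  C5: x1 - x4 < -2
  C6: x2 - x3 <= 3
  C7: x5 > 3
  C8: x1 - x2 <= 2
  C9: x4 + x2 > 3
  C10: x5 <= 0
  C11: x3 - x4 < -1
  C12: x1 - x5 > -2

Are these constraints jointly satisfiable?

From constraint 7: x5 ≥ 4. From constraint 10: x5 ≤ 0. But 0 < 4, so no value of x5 works.

Unsatisfiable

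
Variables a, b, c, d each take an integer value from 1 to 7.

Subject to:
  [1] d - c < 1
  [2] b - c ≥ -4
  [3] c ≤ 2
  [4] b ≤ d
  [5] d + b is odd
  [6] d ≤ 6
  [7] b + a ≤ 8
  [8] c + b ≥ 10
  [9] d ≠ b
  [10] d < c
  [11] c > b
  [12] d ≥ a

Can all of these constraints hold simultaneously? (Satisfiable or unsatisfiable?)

Unsatisfiable

From constraint 3: c ≤ 2. From constraints 4 and 6: b ≤ d ≤ 6. Hence c + b ≤ 8. But constraint 8 requires c + b ≥ 10, and 10 > 8. Contradiction.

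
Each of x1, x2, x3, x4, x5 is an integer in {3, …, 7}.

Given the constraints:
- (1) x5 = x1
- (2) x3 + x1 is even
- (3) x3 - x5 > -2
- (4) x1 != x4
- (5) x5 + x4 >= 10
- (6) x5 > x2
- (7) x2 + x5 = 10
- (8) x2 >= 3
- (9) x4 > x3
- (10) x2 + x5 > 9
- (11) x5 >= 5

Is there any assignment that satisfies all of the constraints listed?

The assignment x1 = 6, x2 = 4, x3 = 6, x4 = 7, x5 = 6 works:
  constraint 3 holds since x3 - x5 = 0.
  constraint 5 holds since x5 + x4 = 13.
  constraint 7 holds since x2 + x5 = 10.
The rest check out directly.

Satisfiable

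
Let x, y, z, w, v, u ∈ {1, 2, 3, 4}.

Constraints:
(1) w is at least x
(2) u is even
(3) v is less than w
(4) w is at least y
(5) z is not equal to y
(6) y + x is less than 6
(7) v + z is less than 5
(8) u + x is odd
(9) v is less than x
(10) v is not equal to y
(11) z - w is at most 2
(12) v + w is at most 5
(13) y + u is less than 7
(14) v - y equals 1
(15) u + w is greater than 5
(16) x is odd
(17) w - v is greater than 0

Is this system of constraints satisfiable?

Take x = 3, y = 1, z = 2, w = 3, v = 2, u = 4. Then constraint 6: y + x = 4; constraint 7: v + z = 4; constraint 11: z - w = -1, and every other listed constraint is also met.

Satisfiable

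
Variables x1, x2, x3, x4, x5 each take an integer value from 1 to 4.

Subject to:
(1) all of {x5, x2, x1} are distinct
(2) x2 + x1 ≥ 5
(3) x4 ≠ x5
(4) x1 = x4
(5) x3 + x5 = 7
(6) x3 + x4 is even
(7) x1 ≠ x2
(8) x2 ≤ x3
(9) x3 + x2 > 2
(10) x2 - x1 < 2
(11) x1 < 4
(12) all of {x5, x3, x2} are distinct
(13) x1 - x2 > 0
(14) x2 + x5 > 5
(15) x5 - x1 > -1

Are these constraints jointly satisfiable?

Satisfiable

Try x1 = 3, x2 = 2, x3 = 3, x4 = 3, x5 = 4.
Check constraint 2: x2 + x1 = 5; constraint 5: x3 + x5 = 7. The remaining constraints are straightforward to verify.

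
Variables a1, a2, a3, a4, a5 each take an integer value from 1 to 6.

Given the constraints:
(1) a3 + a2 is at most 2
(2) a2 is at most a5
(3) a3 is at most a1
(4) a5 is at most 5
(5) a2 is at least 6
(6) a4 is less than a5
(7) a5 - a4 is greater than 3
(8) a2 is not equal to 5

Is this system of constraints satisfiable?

Unsatisfiable

From constraints 2 and 5: a5 ≥ a2 and a2 ≥ 6, so a5 ≥ 6. From constraint 4: a5 ≤ 5. But 5 < 6, so no value of a5 works.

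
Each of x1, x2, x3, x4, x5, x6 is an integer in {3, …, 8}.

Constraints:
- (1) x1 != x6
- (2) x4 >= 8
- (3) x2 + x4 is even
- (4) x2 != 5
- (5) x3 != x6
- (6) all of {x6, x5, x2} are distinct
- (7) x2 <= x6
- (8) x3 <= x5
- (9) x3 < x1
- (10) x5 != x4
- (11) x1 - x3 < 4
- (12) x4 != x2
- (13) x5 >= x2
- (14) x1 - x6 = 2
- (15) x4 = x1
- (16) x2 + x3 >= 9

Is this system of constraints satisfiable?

One satisfying assignment is x1 = 8, x2 = 4, x3 = 5, x4 = 8, x5 = 7, x6 = 6.
For the less obvious constraints — constraint 11: x1 - x3 = 3; constraint 14: x1 - x6 = 2; constraint 16: x2 + x3 = 9 — and the others hold by inspection.

Satisfiable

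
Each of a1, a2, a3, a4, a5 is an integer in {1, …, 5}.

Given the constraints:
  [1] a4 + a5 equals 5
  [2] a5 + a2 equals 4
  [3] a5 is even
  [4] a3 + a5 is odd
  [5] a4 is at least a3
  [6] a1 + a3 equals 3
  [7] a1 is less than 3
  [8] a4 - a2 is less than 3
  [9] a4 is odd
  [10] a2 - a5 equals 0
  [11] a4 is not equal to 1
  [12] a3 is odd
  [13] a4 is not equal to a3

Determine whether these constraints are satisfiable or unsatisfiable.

The assignment a1 = 2, a2 = 2, a3 = 1, a4 = 3, a5 = 2 works:
  constraint 1 holds since a4 + a5 = 5.
  constraint 2 holds since a5 + a2 = 4.
  constraint 6 holds since a1 + a3 = 3.
The rest check out directly.

Satisfiable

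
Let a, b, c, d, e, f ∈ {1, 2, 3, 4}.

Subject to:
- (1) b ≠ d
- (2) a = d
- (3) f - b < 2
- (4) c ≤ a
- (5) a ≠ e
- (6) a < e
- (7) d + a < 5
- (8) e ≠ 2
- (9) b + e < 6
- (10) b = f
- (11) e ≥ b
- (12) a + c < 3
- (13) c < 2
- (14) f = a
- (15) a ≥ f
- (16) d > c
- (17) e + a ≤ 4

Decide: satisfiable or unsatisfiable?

From constraints 2, 10, and 14, b = f = a = d, so b = d. But constraint 1 says b ≠ d. Contradiction.

Unsatisfiable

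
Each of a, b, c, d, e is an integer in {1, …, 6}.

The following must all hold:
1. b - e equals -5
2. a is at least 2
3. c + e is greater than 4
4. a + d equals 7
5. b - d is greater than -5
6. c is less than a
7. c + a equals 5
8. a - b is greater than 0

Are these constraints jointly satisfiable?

Satisfiable

Try a = 4, b = 1, c = 1, d = 3, e = 6.
Check constraint 1: b - e = -5; constraint 3: c + e = 7. The remaining constraints are straightforward to verify.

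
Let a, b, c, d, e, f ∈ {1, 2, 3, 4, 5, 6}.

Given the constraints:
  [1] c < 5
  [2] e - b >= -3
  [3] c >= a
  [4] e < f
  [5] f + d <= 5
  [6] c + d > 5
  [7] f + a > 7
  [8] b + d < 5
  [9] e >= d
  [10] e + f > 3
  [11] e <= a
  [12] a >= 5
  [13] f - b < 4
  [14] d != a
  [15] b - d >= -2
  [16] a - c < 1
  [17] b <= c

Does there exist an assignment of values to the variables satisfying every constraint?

Unsatisfiable

From constraints 3 and 12: c ≥ a and a ≥ 5, so c ≥ 5. From constraint 1: c ≤ 4. But 4 < 5, so no value of c works.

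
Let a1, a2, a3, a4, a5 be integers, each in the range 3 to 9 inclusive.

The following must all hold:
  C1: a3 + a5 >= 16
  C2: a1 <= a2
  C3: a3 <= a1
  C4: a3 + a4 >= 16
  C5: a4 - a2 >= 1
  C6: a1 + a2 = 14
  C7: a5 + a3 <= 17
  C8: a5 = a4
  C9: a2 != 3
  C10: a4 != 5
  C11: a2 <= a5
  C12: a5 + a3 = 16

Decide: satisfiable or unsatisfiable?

Satisfiable

Take a1 = 7, a2 = 7, a3 = 7, a4 = 9, a5 = 9. Then constraint 1: a3 + a5 = 16; constraint 4: a3 + a4 = 16, and every other listed constraint is also met.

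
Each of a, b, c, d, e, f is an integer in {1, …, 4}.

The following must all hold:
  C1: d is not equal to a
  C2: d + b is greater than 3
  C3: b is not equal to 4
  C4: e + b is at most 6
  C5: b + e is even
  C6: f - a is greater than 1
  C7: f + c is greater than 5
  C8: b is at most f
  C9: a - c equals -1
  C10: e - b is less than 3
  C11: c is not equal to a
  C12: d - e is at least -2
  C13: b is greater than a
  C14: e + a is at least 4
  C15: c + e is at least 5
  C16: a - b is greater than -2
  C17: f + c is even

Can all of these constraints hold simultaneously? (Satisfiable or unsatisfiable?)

Satisfiable

Take a = 1, b = 2, c = 2, d = 2, e = 4, f = 4. Then constraint 2: d + b = 4; constraint 4: e + b = 6; constraint 6: f - a = 3, and every other listed constraint is also met.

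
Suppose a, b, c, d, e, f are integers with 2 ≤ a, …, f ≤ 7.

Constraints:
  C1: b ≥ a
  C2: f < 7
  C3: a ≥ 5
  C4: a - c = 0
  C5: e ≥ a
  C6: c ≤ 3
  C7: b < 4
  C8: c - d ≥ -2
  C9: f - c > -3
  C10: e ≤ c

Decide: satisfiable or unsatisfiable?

Unsatisfiable

From constraints 3 and 5: e ≥ a and a ≥ 5, so e ≥ 5. From constraints 6 and 10: e ≤ c and c ≤ 3, so e ≤ 3. But 3 < 5, so no value of e works.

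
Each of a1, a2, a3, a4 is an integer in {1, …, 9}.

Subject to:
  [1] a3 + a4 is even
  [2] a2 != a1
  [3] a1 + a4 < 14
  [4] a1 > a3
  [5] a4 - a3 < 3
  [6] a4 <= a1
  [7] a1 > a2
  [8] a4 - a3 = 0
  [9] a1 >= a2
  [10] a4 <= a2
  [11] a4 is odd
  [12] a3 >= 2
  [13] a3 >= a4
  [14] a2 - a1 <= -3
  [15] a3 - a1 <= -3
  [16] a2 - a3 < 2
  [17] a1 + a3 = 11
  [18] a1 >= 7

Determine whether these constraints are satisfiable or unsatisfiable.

Satisfiable

Take a1 = 8, a2 = 3, a3 = 3, a4 = 3. Then constraint 3: a1 + a4 = 11; constraint 5: a4 - a3 = 0; constraint 8: a4 - a3 = 0, and every other listed constraint is also met.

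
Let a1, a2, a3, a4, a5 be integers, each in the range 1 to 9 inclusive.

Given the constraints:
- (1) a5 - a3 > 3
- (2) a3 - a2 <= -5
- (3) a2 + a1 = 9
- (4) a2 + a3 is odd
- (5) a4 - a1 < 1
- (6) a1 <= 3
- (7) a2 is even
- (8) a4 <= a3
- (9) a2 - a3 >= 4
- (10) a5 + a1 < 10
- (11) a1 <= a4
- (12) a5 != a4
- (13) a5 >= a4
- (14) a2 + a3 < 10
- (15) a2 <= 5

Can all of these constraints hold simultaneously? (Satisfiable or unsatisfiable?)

Unsatisfiable

From constraint 15: a2 ≤ 5. From constraint 6: a1 ≤ 3. Hence a2 + a1 ≤ 8. But constraint 3 requires a2 + a1 = 9, and 9 > 8. Contradiction.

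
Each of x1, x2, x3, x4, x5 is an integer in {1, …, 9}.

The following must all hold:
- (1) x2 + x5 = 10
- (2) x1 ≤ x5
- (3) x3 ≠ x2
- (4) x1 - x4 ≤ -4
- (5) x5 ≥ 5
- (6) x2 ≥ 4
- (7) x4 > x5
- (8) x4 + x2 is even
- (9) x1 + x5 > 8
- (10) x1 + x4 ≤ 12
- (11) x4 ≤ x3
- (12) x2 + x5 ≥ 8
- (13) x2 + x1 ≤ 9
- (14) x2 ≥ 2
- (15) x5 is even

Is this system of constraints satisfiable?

Try x1 = 4, x2 = 4, x3 = 9, x4 = 8, x5 = 6.
Check constraint 1: x2 + x5 = 10; constraint 4: x1 - x4 = -4; constraint 9: x1 + x5 = 10. The remaining constraints are straightforward to verify.

Satisfiable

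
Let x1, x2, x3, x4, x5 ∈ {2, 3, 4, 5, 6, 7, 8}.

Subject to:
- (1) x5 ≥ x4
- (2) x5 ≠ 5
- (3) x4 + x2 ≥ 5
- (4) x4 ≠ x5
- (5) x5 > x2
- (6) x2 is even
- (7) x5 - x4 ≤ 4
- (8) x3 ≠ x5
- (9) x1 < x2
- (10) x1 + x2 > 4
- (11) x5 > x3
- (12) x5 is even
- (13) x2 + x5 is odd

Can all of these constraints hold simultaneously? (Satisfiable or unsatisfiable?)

Unsatisfiable

Constraint 6 makes x2 even and constraint 12 makes x5 even, so x2 + x5 must be even. Constraint 13 says x2 + x5 is odd — contradiction.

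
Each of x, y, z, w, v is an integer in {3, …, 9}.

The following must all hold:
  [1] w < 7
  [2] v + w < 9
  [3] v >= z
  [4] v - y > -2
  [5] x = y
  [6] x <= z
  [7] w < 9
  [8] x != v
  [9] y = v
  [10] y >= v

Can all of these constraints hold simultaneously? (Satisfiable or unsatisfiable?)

From constraints 5 and 9, x = y = v, so x = v. But constraint 8 says x ≠ v. Contradiction.

Unsatisfiable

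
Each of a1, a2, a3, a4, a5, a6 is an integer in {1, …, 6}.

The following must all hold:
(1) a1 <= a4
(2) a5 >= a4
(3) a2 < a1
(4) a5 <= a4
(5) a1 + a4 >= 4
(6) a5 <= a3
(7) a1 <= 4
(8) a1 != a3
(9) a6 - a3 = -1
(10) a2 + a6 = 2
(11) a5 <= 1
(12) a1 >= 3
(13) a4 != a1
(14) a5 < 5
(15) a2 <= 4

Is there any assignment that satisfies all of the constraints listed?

Unsatisfiable

From constraints 1 and 12: a4 ≥ a1 and a1 ≥ 3, so a4 ≥ 3. From constraints 2 and 11: a4 ≤ a5 and a5 ≤ 1, so a4 ≤ 1. But 1 < 3, so no value of a4 works.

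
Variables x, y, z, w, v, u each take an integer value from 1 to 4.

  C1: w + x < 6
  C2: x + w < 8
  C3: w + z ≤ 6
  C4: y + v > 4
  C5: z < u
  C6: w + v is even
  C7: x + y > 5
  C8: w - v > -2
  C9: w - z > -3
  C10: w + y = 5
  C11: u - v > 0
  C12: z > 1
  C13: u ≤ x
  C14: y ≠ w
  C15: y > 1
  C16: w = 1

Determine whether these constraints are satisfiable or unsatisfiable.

Satisfiable

Try x = 4, y = 4, z = 3, w = 1, v = 1, u = 4.
Check constraint 1: w + x = 5; constraint 2: x + w = 5; constraint 3: w + z = 4. The remaining constraints are straightforward to verify.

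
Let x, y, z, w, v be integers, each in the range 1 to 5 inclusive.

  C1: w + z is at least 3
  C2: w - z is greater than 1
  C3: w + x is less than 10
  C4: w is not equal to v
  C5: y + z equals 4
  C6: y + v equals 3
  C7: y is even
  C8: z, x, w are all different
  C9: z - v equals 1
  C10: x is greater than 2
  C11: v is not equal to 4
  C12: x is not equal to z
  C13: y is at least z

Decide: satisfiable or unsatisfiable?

Satisfiable

Setting (x, y, z, w, v) = (5, 2, 2, 4, 1) satisfies everything: constraint 1: w + z = 6; constraint 2: w - z = 2, and the others follow.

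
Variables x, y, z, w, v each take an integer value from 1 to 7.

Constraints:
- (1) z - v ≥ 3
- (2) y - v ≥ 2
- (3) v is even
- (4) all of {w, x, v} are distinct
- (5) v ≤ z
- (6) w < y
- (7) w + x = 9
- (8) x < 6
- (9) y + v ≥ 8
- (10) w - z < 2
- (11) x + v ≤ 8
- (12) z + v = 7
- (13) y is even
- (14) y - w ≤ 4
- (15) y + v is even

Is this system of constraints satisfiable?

Setting (x, y, z, w, v) = (4, 6, 5, 5, 2) satisfies everything: constraint 1: z - v = 3; constraint 2: y - v = 4, and the others follow.

Satisfiable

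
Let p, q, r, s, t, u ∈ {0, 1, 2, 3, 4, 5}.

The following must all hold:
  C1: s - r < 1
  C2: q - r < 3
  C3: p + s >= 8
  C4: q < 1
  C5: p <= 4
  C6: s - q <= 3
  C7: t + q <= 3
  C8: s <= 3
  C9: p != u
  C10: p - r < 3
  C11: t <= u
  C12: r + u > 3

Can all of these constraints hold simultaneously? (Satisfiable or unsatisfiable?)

From constraint 5: p ≤ 4. From constraint 8: s ≤ 3. Hence p + s ≤ 7. But constraint 3 requires p + s ≥ 8, and 8 > 7. Contradiction.

Unsatisfiable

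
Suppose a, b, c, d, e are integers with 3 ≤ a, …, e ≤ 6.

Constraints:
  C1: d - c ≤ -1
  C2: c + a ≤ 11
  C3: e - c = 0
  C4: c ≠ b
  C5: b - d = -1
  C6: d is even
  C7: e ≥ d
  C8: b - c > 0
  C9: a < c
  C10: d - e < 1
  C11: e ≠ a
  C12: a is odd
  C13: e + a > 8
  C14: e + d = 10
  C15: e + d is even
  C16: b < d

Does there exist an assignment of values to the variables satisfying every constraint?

Constraints 1, 8, and 16 give c < b, b < d, d < c. Chaining: c < b < d < c, which forces c < c — impossible.

Unsatisfiable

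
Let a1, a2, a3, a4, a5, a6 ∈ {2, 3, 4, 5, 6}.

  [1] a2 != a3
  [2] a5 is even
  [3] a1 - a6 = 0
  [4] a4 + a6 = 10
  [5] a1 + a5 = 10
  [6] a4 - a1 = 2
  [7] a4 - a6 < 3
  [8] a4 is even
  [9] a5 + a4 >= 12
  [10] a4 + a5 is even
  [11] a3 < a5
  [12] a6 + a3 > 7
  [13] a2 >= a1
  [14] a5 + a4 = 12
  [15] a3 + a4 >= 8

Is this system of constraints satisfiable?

The assignment a1 = 4, a2 = 4, a3 = 5, a4 = 6, a5 = 6, a6 = 4 works:
  constraint 3 holds since a1 - a6 = 0.
  constraint 4 holds since a4 + a6 = 10.
  constraint 5 holds since a1 + a5 = 10.
The rest check out directly.

Satisfiable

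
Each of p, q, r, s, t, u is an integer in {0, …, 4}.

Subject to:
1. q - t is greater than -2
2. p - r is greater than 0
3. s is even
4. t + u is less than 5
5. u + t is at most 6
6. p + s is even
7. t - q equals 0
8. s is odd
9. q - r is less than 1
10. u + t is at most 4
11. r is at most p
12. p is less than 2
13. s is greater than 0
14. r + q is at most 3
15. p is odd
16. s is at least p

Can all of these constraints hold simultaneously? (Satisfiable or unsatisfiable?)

Constraint 15 makes p odd and constraint 3 makes s even, so p + s must be odd. Constraint 6 says p + s is even — contradiction.

Unsatisfiable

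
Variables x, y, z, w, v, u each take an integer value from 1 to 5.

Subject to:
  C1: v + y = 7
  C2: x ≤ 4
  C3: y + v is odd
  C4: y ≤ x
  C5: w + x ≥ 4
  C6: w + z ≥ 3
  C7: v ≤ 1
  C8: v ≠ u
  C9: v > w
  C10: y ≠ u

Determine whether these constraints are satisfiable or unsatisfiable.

Unsatisfiable

From constraint 7: v ≤ 1. From constraints 2 and 4: y ≤ x ≤ 4. Hence v + y ≤ 5. But constraint 1 requires v + y = 7, and 7 > 5. Contradiction.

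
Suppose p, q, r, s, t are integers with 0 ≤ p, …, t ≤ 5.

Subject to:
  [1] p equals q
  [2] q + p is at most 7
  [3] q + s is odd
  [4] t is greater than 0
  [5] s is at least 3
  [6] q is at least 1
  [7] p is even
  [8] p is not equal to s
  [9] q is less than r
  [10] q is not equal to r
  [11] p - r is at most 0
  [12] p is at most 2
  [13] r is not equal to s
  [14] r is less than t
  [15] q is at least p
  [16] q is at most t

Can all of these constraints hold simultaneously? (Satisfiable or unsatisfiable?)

Satisfiable

Take p = 2, q = 2, r = 3, s = 5, t = 4. Then constraint 2: q + p = 4; constraint 3: q + s = 7 is odd; constraint 11: p - r = -1, and every other listed constraint is also met.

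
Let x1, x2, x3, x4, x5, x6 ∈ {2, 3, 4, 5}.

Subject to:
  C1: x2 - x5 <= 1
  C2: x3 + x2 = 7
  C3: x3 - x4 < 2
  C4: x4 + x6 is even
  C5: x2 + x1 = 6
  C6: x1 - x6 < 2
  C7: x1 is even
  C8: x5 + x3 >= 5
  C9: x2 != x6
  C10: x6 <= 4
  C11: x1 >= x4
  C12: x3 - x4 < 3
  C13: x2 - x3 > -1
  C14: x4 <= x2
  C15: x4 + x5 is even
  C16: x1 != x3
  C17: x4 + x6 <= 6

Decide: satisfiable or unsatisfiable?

Satisfiable

One satisfying assignment is x1 = 2, x2 = 4, x3 = 3, x4 = 2, x5 = 4, x6 = 2.
For the less obvious constraints — constraint 1: x2 - x5 = 0; constraint 2: x3 + x2 = 7 — and the others hold by inspection.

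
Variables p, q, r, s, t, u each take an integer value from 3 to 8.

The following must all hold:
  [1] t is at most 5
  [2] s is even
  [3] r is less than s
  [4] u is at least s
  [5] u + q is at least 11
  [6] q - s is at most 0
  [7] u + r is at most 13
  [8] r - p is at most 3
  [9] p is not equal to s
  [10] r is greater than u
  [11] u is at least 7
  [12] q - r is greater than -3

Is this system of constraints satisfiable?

Constraints 3, 4, and 10 give u < r, r < s, s ≤ u. Chaining: u < r < s ≤ u, which forces u < u — impossible.

Unsatisfiable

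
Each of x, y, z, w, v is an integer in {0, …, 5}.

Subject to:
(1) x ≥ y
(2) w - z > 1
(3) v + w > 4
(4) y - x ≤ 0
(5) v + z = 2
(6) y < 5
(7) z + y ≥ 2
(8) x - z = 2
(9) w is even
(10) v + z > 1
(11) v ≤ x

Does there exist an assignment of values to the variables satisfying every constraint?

Take x = 2, y = 2, z = 0, w = 4, v = 2. Then constraint 2: w - z = 4; constraint 3: v + w = 6, and every other listed constraint is also met.

Satisfiable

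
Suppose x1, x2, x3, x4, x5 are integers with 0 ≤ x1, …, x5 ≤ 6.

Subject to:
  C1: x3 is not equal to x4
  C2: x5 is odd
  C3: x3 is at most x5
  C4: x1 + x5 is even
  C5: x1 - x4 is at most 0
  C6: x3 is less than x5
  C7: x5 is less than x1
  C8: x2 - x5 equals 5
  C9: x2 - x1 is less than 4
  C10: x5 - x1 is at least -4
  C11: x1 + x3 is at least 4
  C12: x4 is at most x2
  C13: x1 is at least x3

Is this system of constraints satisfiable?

Setting (x1, x2, x3, x4, x5) = (5, 6, 0, 6, 1) satisfies everything: constraint 5: x1 - x4 = -1; constraint 8: x2 - x5 = 5; constraint 9: x2 - x1 = 1, and the others follow.

Satisfiable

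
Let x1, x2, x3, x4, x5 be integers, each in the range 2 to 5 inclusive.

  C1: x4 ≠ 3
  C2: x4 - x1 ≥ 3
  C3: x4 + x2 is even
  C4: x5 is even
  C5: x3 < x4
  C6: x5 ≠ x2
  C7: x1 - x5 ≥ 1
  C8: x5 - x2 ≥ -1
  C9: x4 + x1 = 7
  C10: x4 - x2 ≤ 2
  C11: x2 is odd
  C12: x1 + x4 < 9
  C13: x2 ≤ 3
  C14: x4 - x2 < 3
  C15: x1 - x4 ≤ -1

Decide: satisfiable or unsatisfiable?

Constraints 2, 7, 8, and 10 give x1 − x5 ≥ 1, x5 − x2 ≥ -1, x2 − x4 ≥ -2, x4 − x1 ≥ 3.
Adding all 4 inequalities: the left sides telescope to 0, and the right sides sum to 1 + (-1) + (-2) + 3 = 1. So 0 ≥ 1, which is false.

Unsatisfiable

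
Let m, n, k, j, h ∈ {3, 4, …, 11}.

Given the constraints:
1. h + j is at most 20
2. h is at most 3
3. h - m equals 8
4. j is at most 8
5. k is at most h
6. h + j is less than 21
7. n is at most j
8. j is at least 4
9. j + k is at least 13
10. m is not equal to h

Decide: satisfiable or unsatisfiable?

Unsatisfiable

From constraint 4: j ≤ 8. From constraints 2 and 5: k ≤ h ≤ 3. Hence j + k ≤ 11. But constraint 9 requires j + k ≥ 13, and 13 > 11. Contradiction.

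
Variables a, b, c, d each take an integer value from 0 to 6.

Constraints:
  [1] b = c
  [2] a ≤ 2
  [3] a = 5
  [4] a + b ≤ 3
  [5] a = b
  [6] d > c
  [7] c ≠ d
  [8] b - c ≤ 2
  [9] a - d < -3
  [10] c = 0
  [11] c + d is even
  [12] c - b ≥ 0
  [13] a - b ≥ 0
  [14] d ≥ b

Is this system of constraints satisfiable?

Unsatisfiable

Constraint 3 fixes a = 5 and constraint 10 fixes c = 0. Constraints 1 and 5 give a = b = c, so a = c. But 5 ≠ 0 — contradiction.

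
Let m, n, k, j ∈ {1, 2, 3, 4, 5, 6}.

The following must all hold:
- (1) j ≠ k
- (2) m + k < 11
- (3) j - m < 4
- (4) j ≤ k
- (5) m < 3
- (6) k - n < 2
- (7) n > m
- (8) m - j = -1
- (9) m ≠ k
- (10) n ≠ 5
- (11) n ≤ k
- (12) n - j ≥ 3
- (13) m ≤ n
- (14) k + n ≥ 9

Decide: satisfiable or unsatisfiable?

Satisfiable

One satisfying assignment is m = 2, n = 6, k = 6, j = 3.
For the less obvious constraints — constraint 2: m + k = 8; constraint 3: j - m = 1; constraint 6: k - n = 0 — and the others hold by inspection.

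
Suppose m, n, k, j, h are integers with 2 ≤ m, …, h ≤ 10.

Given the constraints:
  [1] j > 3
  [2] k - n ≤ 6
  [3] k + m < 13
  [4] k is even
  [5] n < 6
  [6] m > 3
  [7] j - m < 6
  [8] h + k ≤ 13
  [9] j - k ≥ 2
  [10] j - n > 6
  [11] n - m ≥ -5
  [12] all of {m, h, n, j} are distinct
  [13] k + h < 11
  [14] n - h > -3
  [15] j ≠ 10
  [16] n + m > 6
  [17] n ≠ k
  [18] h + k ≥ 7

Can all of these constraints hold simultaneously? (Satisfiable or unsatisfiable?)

Satisfiable

Setting (m, n, k, j, h) = (6, 2, 6, 9, 4) satisfies everything: constraint 2: k - n = 4; constraint 3: k + m = 12, and the others follow.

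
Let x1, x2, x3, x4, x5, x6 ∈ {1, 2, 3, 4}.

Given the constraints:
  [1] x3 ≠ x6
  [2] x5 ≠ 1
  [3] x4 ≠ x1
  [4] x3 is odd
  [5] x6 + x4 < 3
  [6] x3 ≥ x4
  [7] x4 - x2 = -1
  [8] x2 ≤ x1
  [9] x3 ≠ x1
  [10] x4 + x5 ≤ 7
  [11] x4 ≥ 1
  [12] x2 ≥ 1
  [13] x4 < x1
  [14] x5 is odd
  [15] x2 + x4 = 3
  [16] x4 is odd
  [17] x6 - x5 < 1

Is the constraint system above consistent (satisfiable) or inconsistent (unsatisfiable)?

Satisfiable

Try x1 = 2, x2 = 2, x3 = 3, x4 = 1, x5 = 3, x6 = 1.
Check constraint 5: x6 + x4 = 2; constraint 7: x4 - x2 = -1. The remaining constraints are straightforward to verify.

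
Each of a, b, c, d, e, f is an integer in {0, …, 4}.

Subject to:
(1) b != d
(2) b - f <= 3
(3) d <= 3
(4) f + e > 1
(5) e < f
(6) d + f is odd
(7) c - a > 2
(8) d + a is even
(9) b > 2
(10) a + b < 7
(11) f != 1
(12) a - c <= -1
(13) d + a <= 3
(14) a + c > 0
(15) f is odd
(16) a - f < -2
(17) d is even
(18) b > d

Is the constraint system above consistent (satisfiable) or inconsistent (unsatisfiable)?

The assignment a = 0, b = 4, c = 3, d = 0, e = 1, f = 3 works:
  constraint 2 holds since b - f = 1.
  constraint 4 holds since f + e = 4.
The rest check out directly.

Satisfiable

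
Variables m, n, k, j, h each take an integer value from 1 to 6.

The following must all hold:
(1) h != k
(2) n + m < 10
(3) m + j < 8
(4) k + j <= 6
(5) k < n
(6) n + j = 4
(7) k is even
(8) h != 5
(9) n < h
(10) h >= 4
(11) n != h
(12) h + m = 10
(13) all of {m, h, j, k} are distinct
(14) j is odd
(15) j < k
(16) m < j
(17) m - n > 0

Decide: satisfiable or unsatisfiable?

Constraints 5, 15, 16, and 17 give j < k, k < n, n < m, m < j. Chaining: j < k < n < m < j, which forces j < j — impossible.

Unsatisfiable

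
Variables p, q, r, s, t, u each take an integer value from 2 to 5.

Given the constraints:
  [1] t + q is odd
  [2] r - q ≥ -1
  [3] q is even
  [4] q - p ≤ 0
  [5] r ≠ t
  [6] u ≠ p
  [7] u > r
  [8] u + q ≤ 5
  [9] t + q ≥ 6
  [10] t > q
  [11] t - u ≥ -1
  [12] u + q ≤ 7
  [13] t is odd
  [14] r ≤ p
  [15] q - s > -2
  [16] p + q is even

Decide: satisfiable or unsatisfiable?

One satisfying assignment is p = 2, q = 2, r = 2, s = 2, t = 5, u = 3.
For the less obvious constraints — constraint 2: r - q = 0; constraint 4: q - p = 0; constraint 8: u + q = 5 — and the others hold by inspection.

Satisfiable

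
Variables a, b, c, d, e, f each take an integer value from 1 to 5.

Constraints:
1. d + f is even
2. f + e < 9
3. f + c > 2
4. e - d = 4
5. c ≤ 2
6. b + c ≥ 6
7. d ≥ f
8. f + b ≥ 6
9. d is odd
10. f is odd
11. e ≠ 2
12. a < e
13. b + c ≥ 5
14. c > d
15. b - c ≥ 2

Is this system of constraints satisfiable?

Satisfiable

Setting (a, b, c, d, e, f) = (4, 5, 2, 1, 5, 1) satisfies everything: constraint 2: f + e = 6; constraint 3: f + c = 3, and the others follow.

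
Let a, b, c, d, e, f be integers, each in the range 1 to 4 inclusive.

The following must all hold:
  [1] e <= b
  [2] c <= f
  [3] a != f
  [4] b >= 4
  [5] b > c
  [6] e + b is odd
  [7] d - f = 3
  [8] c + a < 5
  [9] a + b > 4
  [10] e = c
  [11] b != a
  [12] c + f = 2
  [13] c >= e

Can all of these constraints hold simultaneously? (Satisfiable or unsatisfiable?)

Satisfiable

Try a = 2, b = 4, c = 1, d = 4, e = 1, f = 1.
Check constraint 7: d - f = 3; constraint 8: c + a = 3. The remaining constraints are straightforward to verify.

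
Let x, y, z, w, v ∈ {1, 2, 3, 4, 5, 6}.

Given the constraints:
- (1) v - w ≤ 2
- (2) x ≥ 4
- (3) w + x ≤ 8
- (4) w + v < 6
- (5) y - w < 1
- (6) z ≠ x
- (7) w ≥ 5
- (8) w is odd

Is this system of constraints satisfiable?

Unsatisfiable

From constraint 7: w ≥ 5. From constraint 2: x ≥ 4. Hence w + x ≥ 9. But constraint 3 requires w + x ≤ 8, and 8 < 9. Contradiction.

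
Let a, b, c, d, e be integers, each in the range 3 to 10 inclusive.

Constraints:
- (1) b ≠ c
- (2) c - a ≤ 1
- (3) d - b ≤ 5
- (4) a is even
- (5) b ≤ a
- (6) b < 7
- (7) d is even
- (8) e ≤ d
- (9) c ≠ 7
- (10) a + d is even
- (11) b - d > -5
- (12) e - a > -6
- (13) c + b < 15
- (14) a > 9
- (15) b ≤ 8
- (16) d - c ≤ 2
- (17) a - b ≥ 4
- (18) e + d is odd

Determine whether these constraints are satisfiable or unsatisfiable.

Try a = 10, b = 5, c = 8, d = 8, e = 5.
Check constraint 2: c - a = -2; constraint 3: d - b = 3. The remaining constraints are straightforward to verify.

Satisfiable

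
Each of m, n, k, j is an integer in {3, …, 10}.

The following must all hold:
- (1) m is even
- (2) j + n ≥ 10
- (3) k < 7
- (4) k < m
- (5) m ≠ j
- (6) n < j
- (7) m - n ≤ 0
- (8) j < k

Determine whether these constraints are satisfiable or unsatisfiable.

Unsatisfiable

Constraints 4, 6, 7, and 8 give k < m, m ≤ n, n < j, j < k. Chaining: k < m ≤ n < j < k, which forces k < k — impossible.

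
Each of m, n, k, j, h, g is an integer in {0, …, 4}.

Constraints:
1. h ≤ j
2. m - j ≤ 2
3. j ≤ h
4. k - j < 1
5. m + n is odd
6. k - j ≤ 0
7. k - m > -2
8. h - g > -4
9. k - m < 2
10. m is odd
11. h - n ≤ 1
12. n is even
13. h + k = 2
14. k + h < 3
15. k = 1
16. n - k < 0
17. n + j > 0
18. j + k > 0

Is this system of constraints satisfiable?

Take m = 1, n = 0, k = 1, j = 1, h = 1, g = 2. Then constraint 2: m - j = 0; constraint 4: k - j = 0, and every other listed constraint is also met.

Satisfiable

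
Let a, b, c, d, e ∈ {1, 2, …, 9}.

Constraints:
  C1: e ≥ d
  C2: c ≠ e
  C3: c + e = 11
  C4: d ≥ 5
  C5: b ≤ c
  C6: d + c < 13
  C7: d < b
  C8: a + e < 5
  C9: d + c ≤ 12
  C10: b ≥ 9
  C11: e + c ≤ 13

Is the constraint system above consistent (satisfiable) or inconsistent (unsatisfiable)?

Unsatisfiable

From constraints 1 and 4: e ≥ d ≥ 5. From constraints 5 and 10: c ≥ b ≥ 9. Hence e + c ≥ 14. But constraint 11 requires e + c ≤ 13, and 13 < 14. Contradiction.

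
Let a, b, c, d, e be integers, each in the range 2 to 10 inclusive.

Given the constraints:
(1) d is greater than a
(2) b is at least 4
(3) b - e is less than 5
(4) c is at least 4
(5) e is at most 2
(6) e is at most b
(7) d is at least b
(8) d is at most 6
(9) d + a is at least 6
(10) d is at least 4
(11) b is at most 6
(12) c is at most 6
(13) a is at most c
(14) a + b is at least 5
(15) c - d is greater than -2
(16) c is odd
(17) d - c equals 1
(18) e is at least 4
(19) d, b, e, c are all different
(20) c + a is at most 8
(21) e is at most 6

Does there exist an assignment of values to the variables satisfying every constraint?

Constraints 2, 4, 8, 10, 11, 12, 18, and 21 confine each of d, b, e, c to the 3 values {4, …, 6}.
Constraint 19 requires all 4 of them to be distinct, but only 3 values are available — impossible by the pigeonhole principle.

Unsatisfiable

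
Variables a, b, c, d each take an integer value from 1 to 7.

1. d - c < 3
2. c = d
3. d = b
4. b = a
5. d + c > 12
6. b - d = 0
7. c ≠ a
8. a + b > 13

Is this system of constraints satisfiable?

Unsatisfiable

From constraints 2, 3, and 4, c = d = b = a, so c = a. But constraint 7 says c ≠ a. Contradiction.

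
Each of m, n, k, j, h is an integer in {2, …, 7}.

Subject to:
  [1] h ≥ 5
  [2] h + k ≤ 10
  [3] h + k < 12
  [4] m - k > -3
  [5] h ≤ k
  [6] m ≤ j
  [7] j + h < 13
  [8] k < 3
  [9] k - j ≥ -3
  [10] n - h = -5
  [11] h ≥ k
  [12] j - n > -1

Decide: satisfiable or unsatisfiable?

Unsatisfiable

From constraints 1 and 5: k ≥ h and h ≥ 5, so k ≥ 5. From constraint 8: k ≤ 2. But 2 < 5, so no value of k works.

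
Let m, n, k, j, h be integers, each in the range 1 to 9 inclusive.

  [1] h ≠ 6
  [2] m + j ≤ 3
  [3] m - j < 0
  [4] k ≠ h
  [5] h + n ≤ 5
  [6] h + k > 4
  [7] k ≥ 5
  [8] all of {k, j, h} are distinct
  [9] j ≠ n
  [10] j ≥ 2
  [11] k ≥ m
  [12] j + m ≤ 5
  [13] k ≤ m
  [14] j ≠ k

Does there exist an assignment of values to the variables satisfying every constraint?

Unsatisfiable

From constraint 10: j ≥ 2. From constraints 7 and 13: m ≥ k ≥ 5. Hence j + m ≥ 7. But constraint 12 requires j + m ≤ 5, and 5 < 7. Contradiction.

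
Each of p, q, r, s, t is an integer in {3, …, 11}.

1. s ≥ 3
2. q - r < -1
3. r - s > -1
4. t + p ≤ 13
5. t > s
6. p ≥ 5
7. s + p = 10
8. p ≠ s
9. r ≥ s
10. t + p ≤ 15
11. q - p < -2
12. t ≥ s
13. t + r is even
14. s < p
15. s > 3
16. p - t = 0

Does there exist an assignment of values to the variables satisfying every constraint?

Setting (p, q, r, s, t) = (6, 3, 6, 4, 6) satisfies everything: constraint 2: q - r = -3; constraint 3: r - s = 2, and the others follow.

Satisfiable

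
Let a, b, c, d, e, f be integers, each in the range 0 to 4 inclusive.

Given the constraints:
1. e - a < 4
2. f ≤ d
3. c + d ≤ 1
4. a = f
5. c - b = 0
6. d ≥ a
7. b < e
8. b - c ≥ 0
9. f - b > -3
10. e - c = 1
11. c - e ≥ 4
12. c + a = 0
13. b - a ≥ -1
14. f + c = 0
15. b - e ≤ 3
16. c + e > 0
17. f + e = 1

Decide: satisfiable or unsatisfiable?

Constraints 8, 11, and 15 give e − b ≥ -3, b − c ≥ 0, c − e ≥ 4.
Adding all 3 inequalities: the left sides telescope to 0, and the right sides sum to (-3) + 0 + 4 = 1. So 0 ≥ 1, which is false.

Unsatisfiable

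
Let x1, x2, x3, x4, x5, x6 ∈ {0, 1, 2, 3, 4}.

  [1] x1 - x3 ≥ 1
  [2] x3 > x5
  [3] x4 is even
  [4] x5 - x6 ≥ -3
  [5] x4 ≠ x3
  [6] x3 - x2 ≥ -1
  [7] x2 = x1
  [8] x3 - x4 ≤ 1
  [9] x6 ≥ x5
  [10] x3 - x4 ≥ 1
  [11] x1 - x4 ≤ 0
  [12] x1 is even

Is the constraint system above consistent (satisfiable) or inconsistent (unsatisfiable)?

Unsatisfiable

Constraints 1, 10, and 11 give x4 − x1 ≥ 0, x1 − x3 ≥ 1, x3 − x4 ≥ 1.
Adding all 3 inequalities: the left sides telescope to 0, and the right sides sum to 0 + 1 + 1 = 2. So 0 ≥ 2, which is false.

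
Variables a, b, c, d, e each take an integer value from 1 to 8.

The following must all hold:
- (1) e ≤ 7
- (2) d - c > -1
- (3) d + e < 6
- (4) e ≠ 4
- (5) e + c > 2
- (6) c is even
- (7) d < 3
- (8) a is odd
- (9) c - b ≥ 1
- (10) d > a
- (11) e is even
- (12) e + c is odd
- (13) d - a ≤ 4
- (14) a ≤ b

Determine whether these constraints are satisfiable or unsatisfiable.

Constraint 11 makes e even and constraint 6 makes c even, so e + c must be even. Constraint 12 says e + c is odd — contradiction.

Unsatisfiable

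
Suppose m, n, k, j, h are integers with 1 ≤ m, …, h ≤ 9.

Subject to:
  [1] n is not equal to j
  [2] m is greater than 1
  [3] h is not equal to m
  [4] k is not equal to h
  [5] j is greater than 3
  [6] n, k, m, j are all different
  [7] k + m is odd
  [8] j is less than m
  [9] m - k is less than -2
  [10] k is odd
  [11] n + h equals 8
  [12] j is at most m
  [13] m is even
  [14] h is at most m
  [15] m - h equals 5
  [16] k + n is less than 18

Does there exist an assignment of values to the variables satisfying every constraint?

Setting (m, n, k, j, h) = (6, 7, 9, 4, 1) satisfies everything: constraint 9: m - k = -3; constraint 11: n + h = 8; constraint 15: m - h = 5, and the others follow.

Satisfiable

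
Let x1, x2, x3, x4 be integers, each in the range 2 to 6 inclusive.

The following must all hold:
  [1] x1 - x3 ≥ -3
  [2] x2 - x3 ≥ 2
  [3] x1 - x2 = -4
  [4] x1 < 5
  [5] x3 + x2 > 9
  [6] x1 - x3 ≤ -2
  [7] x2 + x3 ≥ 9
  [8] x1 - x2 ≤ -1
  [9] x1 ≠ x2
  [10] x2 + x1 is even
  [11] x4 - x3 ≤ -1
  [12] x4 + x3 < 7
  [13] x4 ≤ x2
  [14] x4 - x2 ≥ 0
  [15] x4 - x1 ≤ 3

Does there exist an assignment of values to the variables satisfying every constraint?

Constraints 2, 6, 14, and 15 give x1 − x4 ≥ -3, x4 − x2 ≥ 0, x2 − x3 ≥ 2, x3 − x1 ≥ 2.
Adding all 4 inequalities: the left sides telescope to 0, and the right sides sum to (-3) + 0 + 2 + 2 = 1. So 0 ≥ 1, which is false.

Unsatisfiable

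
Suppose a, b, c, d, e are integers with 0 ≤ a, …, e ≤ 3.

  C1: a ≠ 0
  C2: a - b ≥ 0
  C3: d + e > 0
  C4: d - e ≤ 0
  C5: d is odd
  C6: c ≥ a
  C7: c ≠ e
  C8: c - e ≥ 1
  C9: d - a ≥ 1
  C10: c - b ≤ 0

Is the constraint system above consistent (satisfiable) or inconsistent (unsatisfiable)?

Unsatisfiable

Constraints 2, 4, 8, 9, and 10 give e − d ≥ 0, d − a ≥ 1, a − b ≥ 0, b − c ≥ 0, c − e ≥ 1.
Adding all 5 inequalities: the left sides telescope to 0, and the right sides sum to 0 + 1 + 0 + 0 + 1 = 2. So 0 ≥ 2, which is false.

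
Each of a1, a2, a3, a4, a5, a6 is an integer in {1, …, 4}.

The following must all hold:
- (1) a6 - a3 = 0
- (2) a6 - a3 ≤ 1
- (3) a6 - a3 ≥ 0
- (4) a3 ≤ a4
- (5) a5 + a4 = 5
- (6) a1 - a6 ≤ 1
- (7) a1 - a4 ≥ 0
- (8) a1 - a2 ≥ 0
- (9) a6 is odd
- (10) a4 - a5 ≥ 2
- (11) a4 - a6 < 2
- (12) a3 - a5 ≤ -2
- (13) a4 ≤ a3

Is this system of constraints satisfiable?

Constraints 2, 6, 7, 10, and 12 give a6 − a1 ≥ -1, a1 − a4 ≥ 0, a4 − a5 ≥ 2, a5 − a3 ≥ 2, a3 − a6 ≥ -1.
Adding all 5 inequalities: the left sides telescope to 0, and the right sides sum to (-1) + 0 + 2 + 2 + (-1) = 2. So 0 ≥ 2, which is false.

Unsatisfiable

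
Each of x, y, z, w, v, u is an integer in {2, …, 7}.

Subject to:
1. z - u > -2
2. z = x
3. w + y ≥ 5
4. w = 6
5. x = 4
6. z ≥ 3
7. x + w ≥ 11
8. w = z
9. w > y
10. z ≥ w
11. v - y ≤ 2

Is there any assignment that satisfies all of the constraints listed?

Unsatisfiable

Constraint 4 fixes w = 6 and constraint 5 fixes x = 4. Constraints 2 and 8 give w = z = x, so w = x. But 6 ≠ 4 — contradiction.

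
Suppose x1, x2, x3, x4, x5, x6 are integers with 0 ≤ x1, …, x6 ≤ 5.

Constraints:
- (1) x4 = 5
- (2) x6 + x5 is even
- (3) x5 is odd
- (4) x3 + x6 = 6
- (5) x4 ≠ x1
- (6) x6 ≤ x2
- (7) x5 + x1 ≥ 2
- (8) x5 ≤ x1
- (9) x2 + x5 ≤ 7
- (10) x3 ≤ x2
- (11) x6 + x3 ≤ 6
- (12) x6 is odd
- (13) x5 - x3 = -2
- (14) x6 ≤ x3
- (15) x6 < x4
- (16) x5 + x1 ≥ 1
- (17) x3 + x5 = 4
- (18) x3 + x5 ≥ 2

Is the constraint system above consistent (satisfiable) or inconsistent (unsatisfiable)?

One satisfying assignment is x1 = 1, x2 = 3, x3 = 3, x4 = 5, x5 = 1, x6 = 3.
For the less obvious constraints — constraint 4: x3 + x6 = 6; constraint 7: x5 + x1 = 2; constraint 9: x2 + x5 = 4 — and the others hold by inspection.

Satisfiable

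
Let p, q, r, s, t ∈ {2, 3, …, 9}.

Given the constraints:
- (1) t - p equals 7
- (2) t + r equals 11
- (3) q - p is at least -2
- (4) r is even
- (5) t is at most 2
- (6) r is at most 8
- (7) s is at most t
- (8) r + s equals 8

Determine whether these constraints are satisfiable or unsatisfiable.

Unsatisfiable

From constraint 5: t ≤ 2. From constraint 6: r ≤ 8. Hence t + r ≤ 10. But constraint 2 requires t + r = 11, and 11 > 10. Contradiction.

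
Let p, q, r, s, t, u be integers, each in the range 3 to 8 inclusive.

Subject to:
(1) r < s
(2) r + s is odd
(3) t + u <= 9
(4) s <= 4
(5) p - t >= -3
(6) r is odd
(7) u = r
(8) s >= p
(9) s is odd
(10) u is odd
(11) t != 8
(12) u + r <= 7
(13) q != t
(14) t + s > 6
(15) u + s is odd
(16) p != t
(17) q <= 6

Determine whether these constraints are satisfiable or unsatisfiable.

Unsatisfiable

Constraint 10 makes u odd and constraint 9 makes s odd, so u + s must be even. Constraint 15 says u + s is odd — contradiction.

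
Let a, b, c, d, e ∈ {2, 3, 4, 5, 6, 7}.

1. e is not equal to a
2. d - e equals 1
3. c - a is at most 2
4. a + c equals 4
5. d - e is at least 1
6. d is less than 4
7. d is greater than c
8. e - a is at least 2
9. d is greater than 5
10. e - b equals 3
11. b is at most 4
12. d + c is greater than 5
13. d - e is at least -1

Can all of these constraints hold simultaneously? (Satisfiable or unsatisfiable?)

From constraint 9: d ≥ 6. From constraint 6: d ≤ 3. But 3 < 6, so no value of d works.

Unsatisfiable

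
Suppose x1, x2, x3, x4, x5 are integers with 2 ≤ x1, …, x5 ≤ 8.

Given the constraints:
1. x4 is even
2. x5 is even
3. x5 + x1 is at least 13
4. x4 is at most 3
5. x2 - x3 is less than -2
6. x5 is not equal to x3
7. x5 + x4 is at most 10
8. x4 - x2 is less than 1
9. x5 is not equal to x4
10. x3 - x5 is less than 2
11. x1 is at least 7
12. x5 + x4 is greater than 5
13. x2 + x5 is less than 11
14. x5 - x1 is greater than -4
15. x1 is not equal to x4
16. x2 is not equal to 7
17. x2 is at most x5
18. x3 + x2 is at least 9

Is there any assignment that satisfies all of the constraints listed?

The assignment x1 = 7, x2 = 4, x3 = 7, x4 = 2, x5 = 6 works:
  constraint 3 holds since x5 + x1 = 13.
  constraint 5 holds since x2 - x3 = -3.
  constraint 7 holds since x5 + x4 = 8.
The rest check out directly.

Satisfiable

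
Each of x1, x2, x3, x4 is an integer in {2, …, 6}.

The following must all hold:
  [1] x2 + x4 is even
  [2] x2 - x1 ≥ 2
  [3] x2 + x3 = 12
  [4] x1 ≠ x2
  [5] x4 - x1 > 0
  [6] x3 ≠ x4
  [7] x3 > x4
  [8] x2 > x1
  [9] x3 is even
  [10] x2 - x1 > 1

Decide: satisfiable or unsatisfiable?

Try x1 = 2, x2 = 6, x3 = 6, x4 = 4.
Check constraint 2: x2 - x1 = 4; constraint 3: x2 + x3 = 12. The remaining constraints are straightforward to verify.

Satisfiable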